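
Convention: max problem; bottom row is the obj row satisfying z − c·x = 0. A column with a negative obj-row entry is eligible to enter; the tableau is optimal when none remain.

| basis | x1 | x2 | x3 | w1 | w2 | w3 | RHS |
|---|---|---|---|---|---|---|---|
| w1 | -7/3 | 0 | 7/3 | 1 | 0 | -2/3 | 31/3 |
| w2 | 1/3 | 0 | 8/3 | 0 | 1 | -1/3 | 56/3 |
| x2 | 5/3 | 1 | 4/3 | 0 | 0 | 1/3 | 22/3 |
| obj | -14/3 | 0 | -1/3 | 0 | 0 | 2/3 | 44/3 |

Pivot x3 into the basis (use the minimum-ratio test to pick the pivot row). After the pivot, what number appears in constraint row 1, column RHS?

Ratio test on column x3 — row 1: (31/3)/(7/3) = 31/7; row 2: (56/3)/(8/3) = 7; row 3: (22/3)/(4/3) = 11/2. Minimum is 31/7 at row 1 (w1 leaves); pivot element 7/3.
Divide row 1 by 7/3; eliminate column x3 from the other rows.
In the new row 1, the RHS entry is the old entry divided by the pivot: (31/3)/(7/3) = 31/7.

31/7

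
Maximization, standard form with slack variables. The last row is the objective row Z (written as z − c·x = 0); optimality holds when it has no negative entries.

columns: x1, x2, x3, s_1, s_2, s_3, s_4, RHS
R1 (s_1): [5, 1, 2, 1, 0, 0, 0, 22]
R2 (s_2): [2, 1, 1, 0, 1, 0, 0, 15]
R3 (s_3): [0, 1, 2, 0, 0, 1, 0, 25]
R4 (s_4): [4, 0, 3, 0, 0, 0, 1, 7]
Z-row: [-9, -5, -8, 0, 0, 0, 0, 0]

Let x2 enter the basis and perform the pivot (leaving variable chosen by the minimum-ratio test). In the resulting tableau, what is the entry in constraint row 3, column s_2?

Ratio test on column x2 — row 1: 22/1 = 22; row 2: 15/1 = 15; row 3: 25/1 = 25; row 4: entry 0 ≤ 0. Minimum is 15 at row 2 (s_2 leaves); pivot element 1.
Divide row 2 by 1; eliminate column x2 from the other rows.
Row 3 update in column s_2: 0 − 1·1 = -1.

-1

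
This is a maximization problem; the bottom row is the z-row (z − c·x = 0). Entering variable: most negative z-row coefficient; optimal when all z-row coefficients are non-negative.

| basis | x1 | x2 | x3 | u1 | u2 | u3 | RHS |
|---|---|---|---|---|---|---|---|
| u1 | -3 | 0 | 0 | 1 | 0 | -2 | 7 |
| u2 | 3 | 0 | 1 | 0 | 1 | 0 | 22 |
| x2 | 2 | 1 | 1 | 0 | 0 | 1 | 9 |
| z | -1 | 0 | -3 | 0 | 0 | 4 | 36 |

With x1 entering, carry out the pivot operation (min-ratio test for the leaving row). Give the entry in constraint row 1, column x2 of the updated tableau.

3/2

Ratio test on column x1 — row 1: entry -3 ≤ 0; row 2: 22/3 = 22/3; row 3: 9/2 = 9/2. Minimum is 9/2 at row 3 (x2 leaves); pivot element 2.
Divide row 3 by 2; eliminate column x1 from the other rows.
Row 1 update in column x2: 0 − (-3)·(1/2) = 3/2.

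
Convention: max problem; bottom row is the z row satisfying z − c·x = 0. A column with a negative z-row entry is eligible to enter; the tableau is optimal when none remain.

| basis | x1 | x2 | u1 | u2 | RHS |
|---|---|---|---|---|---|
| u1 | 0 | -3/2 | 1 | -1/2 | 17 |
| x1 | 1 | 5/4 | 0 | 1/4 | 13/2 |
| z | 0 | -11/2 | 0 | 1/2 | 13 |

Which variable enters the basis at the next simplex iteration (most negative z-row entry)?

Negative z-row entries: x2: -11/2.
The most negative is -11/2 in column x2, so x2 enters.

x2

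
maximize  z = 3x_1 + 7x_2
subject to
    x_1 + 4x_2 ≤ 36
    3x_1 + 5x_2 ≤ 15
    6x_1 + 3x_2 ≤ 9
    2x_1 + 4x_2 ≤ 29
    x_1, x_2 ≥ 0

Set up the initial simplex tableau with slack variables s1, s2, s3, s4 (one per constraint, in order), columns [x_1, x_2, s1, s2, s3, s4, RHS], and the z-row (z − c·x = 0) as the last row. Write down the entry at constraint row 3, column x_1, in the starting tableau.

6

Constraint 3 has coefficient 6 on x_1.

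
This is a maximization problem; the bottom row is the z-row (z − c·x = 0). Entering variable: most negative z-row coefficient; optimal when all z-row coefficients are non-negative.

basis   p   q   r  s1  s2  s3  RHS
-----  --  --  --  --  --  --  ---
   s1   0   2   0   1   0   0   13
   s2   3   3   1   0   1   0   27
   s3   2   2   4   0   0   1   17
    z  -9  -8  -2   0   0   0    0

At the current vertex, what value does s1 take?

13

s1 is basic (row 1); its value is the RHS of that row, 13.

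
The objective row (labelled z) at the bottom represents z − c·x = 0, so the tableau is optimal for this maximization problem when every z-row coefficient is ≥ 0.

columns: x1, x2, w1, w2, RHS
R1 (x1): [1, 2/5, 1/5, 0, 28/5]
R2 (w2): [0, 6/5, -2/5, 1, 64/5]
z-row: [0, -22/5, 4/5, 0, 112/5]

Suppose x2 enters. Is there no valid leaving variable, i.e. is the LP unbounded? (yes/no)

no

Column x2 has positive entries in row(s) 1, 2, so the ratio test bounds it — not unbounded.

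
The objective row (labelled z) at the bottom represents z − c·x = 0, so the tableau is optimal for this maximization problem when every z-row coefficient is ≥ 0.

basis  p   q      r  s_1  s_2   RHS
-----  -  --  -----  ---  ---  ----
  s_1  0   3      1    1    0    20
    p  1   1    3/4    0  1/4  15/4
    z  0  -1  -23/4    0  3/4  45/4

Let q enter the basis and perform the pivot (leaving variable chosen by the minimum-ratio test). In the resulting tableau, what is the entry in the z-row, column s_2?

1

Ratio test on column q — row 1: 20/3 = 20/3; row 2: (15/4)/1 = 15/4. Minimum is 15/4 at row 2 (p leaves); pivot element 1.
Divide row 2 by 1; eliminate column q from the other rows.
z-row update in column s_2: 3/4 − (-1)·(1/4) = 1.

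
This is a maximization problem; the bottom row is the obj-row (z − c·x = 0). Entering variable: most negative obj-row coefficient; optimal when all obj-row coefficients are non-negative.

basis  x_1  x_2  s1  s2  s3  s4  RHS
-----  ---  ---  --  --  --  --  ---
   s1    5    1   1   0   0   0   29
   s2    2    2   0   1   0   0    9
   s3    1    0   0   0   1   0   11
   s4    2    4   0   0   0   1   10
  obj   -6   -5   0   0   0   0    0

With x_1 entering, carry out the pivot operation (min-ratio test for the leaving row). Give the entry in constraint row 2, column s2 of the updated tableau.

1/2

Ratio test on column x_1 — row 1: 29/5 = 29/5; row 2: 9/2 = 9/2; row 3: 11/1 = 11; row 4: 10/2 = 5. Minimum is 9/2 at row 2 (s2 leaves); pivot element 2.
Divide row 2 by 2; eliminate column x_1 from the other rows.
In the new row 2, the s2 entry is the old entry divided by the pivot: 1/2 = 1/2.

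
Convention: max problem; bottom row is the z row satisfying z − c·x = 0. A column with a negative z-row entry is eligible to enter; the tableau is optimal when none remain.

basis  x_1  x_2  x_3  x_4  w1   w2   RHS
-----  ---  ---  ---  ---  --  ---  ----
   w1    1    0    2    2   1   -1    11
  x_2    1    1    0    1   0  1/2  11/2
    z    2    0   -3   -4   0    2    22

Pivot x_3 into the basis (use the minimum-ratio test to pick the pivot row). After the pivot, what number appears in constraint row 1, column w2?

Ratio test on column x_3 — row 1: 11/2 = 11/2; row 2: entry 0 ≤ 0. Minimum is 11/2 at row 1 (w1 leaves); pivot element 2.
Divide row 1 by 2; eliminate column x_3 from the other rows.
In the new row 1, the w2 entry is the old entry divided by the pivot: (-1)/2 = -1/2.

-1/2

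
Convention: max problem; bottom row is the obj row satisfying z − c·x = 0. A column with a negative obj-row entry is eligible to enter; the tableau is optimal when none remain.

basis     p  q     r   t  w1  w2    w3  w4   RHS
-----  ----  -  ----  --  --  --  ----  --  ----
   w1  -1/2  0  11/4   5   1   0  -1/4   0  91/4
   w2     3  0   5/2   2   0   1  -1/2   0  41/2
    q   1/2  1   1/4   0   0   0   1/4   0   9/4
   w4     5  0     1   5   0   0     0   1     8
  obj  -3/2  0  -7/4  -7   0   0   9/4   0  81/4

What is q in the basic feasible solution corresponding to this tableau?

9/4

q is basic (row 3); its value is the RHS of that row, 9/4.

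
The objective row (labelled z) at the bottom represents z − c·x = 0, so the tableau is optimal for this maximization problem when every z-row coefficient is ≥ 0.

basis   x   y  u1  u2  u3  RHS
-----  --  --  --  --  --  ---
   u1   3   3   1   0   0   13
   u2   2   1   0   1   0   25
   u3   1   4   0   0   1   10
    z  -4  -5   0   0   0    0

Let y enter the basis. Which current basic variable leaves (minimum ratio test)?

Column y entries and ratios — u1: 13/3 = 13/3; u2: 25/1 = 25; u3: 10/4 = 5/2.
Smallest ratio is 5/2 in the row of u3, so u3 leaves.

u3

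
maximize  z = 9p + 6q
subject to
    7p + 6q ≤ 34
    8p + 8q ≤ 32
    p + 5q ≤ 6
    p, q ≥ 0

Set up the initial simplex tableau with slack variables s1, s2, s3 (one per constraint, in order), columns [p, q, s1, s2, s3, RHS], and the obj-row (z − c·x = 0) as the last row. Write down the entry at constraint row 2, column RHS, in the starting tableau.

32

The RHS of constraint 2 is b_2 = 32.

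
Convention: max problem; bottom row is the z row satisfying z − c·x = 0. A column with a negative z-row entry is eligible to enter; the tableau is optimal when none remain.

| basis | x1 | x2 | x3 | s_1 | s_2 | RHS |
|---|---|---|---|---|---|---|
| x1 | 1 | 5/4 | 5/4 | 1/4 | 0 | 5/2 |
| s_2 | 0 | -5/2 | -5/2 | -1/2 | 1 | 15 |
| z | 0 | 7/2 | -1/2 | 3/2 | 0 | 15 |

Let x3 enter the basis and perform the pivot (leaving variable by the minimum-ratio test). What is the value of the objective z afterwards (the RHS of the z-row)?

Ratio test on column x3 — row 1: (5/2)/(5/4) = 2; row 2: entry -5/2 ≤ 0. Minimum is 2 at row 1 (x1 leaves); pivot element 5/4.
Pivot on row 1; the z-row RHS becomes 15 − (-1/2)·2 = 16.

16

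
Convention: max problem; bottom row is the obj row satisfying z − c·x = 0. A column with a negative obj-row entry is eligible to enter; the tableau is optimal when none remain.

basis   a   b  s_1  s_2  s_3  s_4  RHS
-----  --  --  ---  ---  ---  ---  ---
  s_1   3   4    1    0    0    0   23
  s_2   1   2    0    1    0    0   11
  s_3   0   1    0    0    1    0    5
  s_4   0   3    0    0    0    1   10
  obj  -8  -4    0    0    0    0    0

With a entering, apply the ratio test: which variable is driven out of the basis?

Column a entries and ratios — s_1: 23/3 = 23/3; s_2: 11/1 = 11; s_3: 0 ≤ 0, skip; s_4: 0 ≤ 0, skip.
Smallest ratio is 23/3 in the row of s_1, so s_1 leaves.

s_1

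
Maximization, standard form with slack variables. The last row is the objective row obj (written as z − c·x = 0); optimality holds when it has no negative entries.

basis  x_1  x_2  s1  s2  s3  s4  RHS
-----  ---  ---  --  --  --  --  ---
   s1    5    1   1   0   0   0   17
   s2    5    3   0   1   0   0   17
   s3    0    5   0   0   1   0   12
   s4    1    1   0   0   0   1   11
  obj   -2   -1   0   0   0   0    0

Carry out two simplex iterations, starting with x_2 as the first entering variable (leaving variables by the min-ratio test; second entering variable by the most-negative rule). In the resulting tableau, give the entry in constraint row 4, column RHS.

166/25

Ratio test on column x_2 — row 1: 17/1 = 17; row 2: 17/3 = 17/3; row 3: 12/5 = 12/5; row 4: 11/1 = 11. Minimum is 12/5 at row 3 (s3 leaves); pivot element 5.
Divide row 3 by 5; eliminate column x_2 from the other rows.
Second iteration: most negative obj-row entry is -2 in column x_1, so x_1 enters.
Ratio test on column x_1 — row 1: (73/5)/5 = 73/25; row 2: (49/5)/5 = 49/25; row 3: entry 0 ≤ 0; row 4: (43/5)/1 = 43/5. Minimum is 49/25 at row 2 (s2 leaves); pivot element 5.
Divide row 2 by 5; eliminate column x_1 from the other rows.
After both pivots, the entry at constraint row 4, column RHS is 166/25.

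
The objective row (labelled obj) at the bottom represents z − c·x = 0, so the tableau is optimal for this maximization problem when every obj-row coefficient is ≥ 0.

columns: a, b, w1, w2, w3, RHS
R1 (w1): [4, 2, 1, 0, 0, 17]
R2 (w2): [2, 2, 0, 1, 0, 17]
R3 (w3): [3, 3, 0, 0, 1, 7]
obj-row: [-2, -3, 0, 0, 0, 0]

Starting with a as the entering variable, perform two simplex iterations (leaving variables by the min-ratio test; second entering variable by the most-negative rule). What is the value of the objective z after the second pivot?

Ratio test on column a — row 1: 17/4 = 17/4; row 2: 17/2 = 17/2; row 3: 7/3 = 7/3. Minimum is 7/3 at row 3 (w3 leaves); pivot element 3.
Pivot on row 3; the obj-row RHS becomes 0 − (-2)·(7/3) = 14/3.
Next entering variable (most negative obj-row entry -1): b.
Ratio test on column b — row 1: entry -2 ≤ 0; row 2: entry 0 ≤ 0; row 3: (7/3)/1 = 7/3. Minimum is 7/3 at row 3 (a leaves); pivot element 1.
After the second pivot the obj-row RHS is 14/3 − (-1)·(7/3) = 7.

7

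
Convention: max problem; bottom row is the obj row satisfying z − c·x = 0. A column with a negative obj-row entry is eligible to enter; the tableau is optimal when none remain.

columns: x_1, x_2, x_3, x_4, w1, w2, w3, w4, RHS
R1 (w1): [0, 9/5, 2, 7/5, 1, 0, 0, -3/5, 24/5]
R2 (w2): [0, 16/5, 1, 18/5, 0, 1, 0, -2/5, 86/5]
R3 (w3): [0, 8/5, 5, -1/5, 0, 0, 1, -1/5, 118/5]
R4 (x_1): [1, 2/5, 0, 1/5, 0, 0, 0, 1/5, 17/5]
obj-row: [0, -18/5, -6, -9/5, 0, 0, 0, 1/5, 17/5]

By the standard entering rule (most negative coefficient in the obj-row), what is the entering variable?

Negative obj-row entries: x_2: -18/5, x_3: -6, x_4: -9/5.
The most negative is -6 in column x_3, so x_3 enters.

x_3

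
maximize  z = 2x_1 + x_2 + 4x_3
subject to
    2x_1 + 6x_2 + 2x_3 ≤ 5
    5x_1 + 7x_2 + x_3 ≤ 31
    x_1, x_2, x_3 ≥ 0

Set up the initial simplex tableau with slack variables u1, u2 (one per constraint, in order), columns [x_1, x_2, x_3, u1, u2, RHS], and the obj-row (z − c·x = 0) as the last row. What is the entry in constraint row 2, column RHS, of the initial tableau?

31

The RHS of constraint 2 is b_2 = 31.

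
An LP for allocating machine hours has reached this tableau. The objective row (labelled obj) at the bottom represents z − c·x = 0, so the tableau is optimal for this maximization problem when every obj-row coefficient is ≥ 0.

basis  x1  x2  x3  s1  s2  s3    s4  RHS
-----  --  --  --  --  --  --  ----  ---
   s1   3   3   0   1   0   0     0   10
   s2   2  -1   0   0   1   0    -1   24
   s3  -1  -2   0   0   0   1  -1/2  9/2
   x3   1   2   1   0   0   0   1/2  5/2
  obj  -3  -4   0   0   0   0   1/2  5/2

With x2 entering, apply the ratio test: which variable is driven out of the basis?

x3

Column x2 entries and ratios — s1: 10/3 = 10/3; s2: -1 ≤ 0, skip; s3: -2 ≤ 0, skip; x3: (5/2)/2 = 5/4.
Smallest ratio is 5/4 in the row of x3, so x3 leaves.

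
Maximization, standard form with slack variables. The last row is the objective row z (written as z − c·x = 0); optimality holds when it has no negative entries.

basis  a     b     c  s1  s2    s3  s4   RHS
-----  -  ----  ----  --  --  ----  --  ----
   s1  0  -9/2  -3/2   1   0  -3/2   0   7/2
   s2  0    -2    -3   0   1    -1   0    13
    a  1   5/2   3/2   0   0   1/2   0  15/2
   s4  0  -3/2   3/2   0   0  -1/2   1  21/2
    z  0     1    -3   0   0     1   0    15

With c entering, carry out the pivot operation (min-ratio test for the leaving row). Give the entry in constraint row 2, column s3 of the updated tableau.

Ratio test on column c — row 1: entry -3/2 ≤ 0; row 2: entry -3 ≤ 0; row 3: (15/2)/(3/2) = 5; row 4: (21/2)/(3/2) = 7. Minimum is 5 at row 3 (a leaves); pivot element 3/2.
Divide row 3 by 3/2; eliminate column c from the other rows.
Row 2 update in column s3: -1 − (-3)·(1/3) = 0.

0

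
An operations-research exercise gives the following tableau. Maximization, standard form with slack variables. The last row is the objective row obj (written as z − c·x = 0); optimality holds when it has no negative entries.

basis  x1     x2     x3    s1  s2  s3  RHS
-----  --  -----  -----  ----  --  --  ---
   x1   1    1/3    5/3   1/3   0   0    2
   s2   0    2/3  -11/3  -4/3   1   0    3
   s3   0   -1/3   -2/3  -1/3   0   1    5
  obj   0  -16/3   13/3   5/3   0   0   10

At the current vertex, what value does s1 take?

s1 is not in the basis, so in the current basic feasible solution s1 = 0.

0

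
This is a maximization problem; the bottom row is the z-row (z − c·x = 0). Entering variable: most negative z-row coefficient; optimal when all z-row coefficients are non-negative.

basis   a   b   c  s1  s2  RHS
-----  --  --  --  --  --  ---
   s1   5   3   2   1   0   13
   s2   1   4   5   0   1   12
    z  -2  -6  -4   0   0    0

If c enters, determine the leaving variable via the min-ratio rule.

s2

Column c entries and ratios — s1: 13/2 = 13/2; s2: 12/5 = 12/5.
Smallest ratio is 12/5 in the row of s2, so s2 leaves.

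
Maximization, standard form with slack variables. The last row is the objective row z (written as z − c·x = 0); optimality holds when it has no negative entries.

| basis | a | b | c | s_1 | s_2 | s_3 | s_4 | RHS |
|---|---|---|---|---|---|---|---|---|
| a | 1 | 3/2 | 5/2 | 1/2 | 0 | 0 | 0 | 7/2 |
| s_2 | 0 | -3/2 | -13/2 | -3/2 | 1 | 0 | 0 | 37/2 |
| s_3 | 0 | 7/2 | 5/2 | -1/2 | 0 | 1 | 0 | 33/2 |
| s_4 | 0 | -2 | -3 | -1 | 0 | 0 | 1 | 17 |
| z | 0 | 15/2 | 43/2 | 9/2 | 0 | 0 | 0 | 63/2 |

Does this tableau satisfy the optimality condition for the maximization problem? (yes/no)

Every z-row coefficient is ≥ 0, so the tableau is optimal.

yes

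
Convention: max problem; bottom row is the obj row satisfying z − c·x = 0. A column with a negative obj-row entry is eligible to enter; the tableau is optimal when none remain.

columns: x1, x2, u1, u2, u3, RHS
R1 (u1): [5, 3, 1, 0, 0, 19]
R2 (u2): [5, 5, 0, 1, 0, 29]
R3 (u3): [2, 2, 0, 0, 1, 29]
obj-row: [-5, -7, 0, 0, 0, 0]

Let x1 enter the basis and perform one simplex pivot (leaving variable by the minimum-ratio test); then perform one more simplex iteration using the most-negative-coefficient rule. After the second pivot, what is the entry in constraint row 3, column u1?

Ratio test on column x1 — row 1: 19/5 = 19/5; row 2: 29/5 = 29/5; row 3: 29/2 = 29/2. Minimum is 19/5 at row 1 (u1 leaves); pivot element 5.
Divide row 1 by 5; eliminate column x1 from the other rows.
Second iteration: most negative obj-row entry is -4 in column x2, so x2 enters.
Ratio test on column x2 — row 1: (19/5)/(3/5) = 19/3; row 2: 10/2 = 5; row 3: (107/5)/(4/5) = 107/4. Minimum is 5 at row 2 (u2 leaves); pivot element 2.
Divide row 2 by 2; eliminate column x2 from the other rows.
After both pivots, the entry at constraint row 3, column u1 is 0.

0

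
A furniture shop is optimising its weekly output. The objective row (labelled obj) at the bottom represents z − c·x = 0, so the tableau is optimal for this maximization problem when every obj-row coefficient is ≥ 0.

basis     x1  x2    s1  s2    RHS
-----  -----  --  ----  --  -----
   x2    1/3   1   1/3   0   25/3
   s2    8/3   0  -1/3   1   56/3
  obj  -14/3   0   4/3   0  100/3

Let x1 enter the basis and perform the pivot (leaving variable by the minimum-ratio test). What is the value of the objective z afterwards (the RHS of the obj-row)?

66

Ratio test on column x1 — row 1: (25/3)/(1/3) = 25; row 2: (56/3)/(8/3) = 7. Minimum is 7 at row 2 (s2 leaves); pivot element 8/3.
Pivot on row 2; the obj-row RHS becomes 100/3 − (-14/3)·7 = 66.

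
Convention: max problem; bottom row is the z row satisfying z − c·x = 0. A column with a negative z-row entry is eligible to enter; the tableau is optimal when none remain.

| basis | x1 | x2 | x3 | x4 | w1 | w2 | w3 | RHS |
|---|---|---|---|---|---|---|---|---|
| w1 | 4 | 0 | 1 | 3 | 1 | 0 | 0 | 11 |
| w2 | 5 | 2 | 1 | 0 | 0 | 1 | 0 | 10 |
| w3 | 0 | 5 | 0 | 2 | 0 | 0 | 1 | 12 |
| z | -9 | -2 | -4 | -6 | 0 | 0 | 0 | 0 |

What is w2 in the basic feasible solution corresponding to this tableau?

10

w2 is basic (row 2); its value is the RHS of that row, 10.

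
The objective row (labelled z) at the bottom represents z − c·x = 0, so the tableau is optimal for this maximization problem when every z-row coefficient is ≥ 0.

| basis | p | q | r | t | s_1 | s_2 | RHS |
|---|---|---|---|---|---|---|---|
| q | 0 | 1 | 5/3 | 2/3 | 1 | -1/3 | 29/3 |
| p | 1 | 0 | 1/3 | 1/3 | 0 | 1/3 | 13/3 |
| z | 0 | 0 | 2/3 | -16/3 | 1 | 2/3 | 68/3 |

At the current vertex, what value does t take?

t is not in the basis, so in the current basic feasible solution t = 0.

0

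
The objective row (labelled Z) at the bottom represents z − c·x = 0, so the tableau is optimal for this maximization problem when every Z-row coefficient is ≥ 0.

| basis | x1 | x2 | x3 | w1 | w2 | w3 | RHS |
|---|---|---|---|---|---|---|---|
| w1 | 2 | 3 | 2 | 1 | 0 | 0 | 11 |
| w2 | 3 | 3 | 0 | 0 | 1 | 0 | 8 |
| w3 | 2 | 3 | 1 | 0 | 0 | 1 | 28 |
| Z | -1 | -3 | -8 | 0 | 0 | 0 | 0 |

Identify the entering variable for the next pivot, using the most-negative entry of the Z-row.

x3

Negative Z-row entries: x1: -1, x2: -3, x3: -8.
The most negative is -8 in column x3, so x3 enters.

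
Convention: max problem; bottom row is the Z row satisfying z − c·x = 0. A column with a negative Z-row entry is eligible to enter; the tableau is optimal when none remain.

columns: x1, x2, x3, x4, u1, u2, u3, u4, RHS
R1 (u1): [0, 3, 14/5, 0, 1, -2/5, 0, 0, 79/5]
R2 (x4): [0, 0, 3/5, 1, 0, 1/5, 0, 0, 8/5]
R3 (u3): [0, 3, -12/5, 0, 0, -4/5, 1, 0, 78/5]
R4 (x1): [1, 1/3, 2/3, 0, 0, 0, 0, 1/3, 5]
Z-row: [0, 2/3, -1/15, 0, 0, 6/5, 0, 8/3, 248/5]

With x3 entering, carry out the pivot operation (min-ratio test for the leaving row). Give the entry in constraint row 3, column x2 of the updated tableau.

Ratio test on column x3 — row 1: (79/5)/(14/5) = 79/14; row 2: (8/5)/(3/5) = 8/3; row 3: entry -12/5 ≤ 0; row 4: 5/(2/3) = 15/2. Minimum is 8/3 at row 2 (x4 leaves); pivot element 3/5.
Divide row 2 by 3/5; eliminate column x3 from the other rows.
Row 3 update in column x2: 3 − (-12/5)·0 = 3.

3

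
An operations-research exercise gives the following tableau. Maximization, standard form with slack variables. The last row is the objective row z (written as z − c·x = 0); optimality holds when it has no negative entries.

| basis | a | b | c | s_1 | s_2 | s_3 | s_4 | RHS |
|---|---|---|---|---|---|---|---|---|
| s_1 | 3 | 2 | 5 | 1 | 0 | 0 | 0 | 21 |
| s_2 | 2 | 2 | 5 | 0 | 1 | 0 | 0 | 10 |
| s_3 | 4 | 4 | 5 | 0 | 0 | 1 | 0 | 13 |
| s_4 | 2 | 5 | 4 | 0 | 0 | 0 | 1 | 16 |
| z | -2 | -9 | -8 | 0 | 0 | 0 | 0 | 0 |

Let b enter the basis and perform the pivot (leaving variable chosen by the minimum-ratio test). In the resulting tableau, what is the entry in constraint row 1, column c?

17/5

Ratio test on column b — row 1: 21/2 = 21/2; row 2: 10/2 = 5; row 3: 13/4 = 13/4; row 4: 16/5 = 16/5. Minimum is 16/5 at row 4 (s_4 leaves); pivot element 5.
Divide row 4 by 5; eliminate column b from the other rows.
Row 1 update in column c: 5 − 2·(4/5) = 17/5.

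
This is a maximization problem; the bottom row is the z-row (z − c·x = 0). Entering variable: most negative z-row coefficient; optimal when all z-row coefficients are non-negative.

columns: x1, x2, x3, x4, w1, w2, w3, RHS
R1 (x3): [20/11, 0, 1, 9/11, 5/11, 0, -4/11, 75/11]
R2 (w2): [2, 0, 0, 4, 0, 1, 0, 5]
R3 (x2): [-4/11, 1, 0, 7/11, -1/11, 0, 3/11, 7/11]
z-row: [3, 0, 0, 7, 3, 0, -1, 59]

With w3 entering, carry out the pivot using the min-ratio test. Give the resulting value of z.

184/3

Ratio test on column w3 — row 1: entry -4/11 ≤ 0; row 2: entry 0 ≤ 0; row 3: (7/11)/(3/11) = 7/3. Minimum is 7/3 at row 3 (x2 leaves); pivot element 3/11.
Pivot on row 3; the z-row RHS becomes 59 − (-1)·(7/3) = 184/3.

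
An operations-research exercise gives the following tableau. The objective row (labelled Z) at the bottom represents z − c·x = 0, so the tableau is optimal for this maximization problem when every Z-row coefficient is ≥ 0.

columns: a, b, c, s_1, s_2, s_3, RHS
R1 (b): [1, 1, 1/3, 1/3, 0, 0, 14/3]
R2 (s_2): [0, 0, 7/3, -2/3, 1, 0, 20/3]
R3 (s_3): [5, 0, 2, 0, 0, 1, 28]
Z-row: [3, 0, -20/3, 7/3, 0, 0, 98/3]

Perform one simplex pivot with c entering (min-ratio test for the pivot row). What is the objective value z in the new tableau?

Ratio test on column c — row 1: (14/3)/(1/3) = 14; row 2: (20/3)/(7/3) = 20/7; row 3: 28/2 = 14. Minimum is 20/7 at row 2 (s_2 leaves); pivot element 7/3.
Pivot on row 2; the Z-row RHS becomes 98/3 − (-20/3)·(20/7) = 362/7.

362/7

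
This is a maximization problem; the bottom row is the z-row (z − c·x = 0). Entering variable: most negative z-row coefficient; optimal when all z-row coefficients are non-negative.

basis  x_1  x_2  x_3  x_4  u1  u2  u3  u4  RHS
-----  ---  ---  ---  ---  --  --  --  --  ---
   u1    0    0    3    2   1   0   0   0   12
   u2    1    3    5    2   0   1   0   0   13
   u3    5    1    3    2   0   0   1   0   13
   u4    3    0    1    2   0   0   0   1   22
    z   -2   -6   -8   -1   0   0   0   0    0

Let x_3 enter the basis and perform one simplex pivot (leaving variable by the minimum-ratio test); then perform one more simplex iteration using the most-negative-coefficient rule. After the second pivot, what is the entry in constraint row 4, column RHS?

Ratio test on column x_3 — row 1: 12/3 = 4; row 2: 13/5 = 13/5; row 3: 13/3 = 13/3; row 4: 22/1 = 22. Minimum is 13/5 at row 2 (u2 leaves); pivot element 5.
Divide row 2 by 5; eliminate column x_3 from the other rows.
Second iteration: most negative z-row entry is -6/5 in column x_2, so x_2 enters.
Ratio test on column x_2 — row 1: entry -9/5 ≤ 0; row 2: (13/5)/(3/5) = 13/3; row 3: entry -4/5 ≤ 0; row 4: entry -3/5 ≤ 0. Minimum is 13/3 at row 2 (x_3 leaves); pivot element 3/5.
Divide row 2 by 3/5; eliminate column x_2 from the other rows.
After both pivots, the entry at constraint row 4, column RHS is 22.

22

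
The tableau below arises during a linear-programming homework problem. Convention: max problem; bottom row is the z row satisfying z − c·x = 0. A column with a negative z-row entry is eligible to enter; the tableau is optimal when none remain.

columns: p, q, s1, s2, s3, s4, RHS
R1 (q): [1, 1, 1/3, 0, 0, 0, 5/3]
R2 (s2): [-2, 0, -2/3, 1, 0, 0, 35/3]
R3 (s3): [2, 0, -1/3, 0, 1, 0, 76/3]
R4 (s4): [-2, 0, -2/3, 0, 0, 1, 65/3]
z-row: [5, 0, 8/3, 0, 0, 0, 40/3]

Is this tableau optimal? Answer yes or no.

Every z-row coefficient is ≥ 0, so the tableau is optimal.

yes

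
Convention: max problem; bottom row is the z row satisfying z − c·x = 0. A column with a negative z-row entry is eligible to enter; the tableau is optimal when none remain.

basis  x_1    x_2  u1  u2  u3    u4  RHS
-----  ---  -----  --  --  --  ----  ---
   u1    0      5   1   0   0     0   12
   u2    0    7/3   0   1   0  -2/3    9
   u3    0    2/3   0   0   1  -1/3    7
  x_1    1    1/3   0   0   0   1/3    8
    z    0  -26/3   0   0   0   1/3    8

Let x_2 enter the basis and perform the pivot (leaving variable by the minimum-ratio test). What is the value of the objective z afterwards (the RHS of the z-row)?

Ratio test on column x_2 — row 1: 12/5 = 12/5; row 2: 9/(7/3) = 27/7; row 3: 7/(2/3) = 21/2; row 4: 8/(1/3) = 24. Minimum is 12/5 at row 1 (u1 leaves); pivot element 5.
Pivot on row 1; the z-row RHS becomes 8 − (-26/3)·(12/5) = 144/5.

144/5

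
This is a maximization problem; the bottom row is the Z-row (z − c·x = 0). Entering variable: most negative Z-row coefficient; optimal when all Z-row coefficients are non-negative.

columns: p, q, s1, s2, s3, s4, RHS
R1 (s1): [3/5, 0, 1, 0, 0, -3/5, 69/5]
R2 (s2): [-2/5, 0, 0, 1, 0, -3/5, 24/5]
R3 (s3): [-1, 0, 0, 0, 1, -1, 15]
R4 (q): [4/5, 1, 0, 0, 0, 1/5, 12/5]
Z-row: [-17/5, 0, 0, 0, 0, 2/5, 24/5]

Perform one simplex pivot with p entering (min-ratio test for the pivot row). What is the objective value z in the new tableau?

Ratio test on column p — row 1: (69/5)/(3/5) = 23; row 2: entry -2/5 ≤ 0; row 3: entry -1 ≤ 0; row 4: (12/5)/(4/5) = 3. Minimum is 3 at row 4 (q leaves); pivot element 4/5.
Pivot on row 4; the Z-row RHS becomes 24/5 − (-17/5)·3 = 15.

15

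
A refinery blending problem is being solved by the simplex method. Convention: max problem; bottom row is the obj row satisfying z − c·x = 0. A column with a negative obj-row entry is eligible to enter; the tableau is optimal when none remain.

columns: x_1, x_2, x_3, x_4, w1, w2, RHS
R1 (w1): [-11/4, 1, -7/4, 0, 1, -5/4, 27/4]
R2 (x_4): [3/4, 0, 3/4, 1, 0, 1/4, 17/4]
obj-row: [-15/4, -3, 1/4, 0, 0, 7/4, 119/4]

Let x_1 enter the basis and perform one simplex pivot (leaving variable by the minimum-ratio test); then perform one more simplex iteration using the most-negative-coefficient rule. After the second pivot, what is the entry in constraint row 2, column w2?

Ratio test on column x_1 — row 1: entry -11/4 ≤ 0; row 2: (17/4)/(3/4) = 17/3. Minimum is 17/3 at row 2 (x_4 leaves); pivot element 3/4.
Divide row 2 by 3/4; eliminate column x_1 from the other rows.
Second iteration: most negative obj-row entry is -3 in column x_2, so x_2 enters.
Ratio test on column x_2 — row 1: (67/3)/1 = 67/3; row 2: entry 0 ≤ 0. Minimum is 67/3 at row 1 (w1 leaves); pivot element 1.
Divide row 1 by 1; eliminate column x_2 from the other rows.
After both pivots, the entry at constraint row 2, column w2 is 1/3.

1/3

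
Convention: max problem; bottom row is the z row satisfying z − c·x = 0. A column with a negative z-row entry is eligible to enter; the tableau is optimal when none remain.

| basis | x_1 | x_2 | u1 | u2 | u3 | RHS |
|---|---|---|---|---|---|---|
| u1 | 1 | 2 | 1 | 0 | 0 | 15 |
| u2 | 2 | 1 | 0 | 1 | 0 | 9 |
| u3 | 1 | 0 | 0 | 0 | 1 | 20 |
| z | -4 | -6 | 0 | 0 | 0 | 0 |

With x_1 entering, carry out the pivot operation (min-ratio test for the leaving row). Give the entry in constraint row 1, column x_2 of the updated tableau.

Ratio test on column x_1 — row 1: 15/1 = 15; row 2: 9/2 = 9/2; row 3: 20/1 = 20. Minimum is 9/2 at row 2 (u2 leaves); pivot element 2.
Divide row 2 by 2; eliminate column x_1 from the other rows.
Row 1 update in column x_2: 2 − 1·(1/2) = 3/2.

3/2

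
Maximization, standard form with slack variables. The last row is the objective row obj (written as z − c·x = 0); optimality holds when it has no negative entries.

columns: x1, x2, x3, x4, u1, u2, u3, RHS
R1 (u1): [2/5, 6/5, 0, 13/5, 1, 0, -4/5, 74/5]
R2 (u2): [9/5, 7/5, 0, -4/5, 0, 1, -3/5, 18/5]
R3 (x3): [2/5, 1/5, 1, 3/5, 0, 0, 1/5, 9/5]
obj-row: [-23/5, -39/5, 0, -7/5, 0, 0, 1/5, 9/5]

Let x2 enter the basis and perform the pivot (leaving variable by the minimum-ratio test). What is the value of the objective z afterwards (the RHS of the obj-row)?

Ratio test on column x2 — row 1: (74/5)/(6/5) = 37/3; row 2: (18/5)/(7/5) = 18/7; row 3: (9/5)/(1/5) = 9. Minimum is 18/7 at row 2 (u2 leaves); pivot element 7/5.
Pivot on row 2; the obj-row RHS becomes 9/5 − (-39/5)·(18/7) = 153/7.

153/7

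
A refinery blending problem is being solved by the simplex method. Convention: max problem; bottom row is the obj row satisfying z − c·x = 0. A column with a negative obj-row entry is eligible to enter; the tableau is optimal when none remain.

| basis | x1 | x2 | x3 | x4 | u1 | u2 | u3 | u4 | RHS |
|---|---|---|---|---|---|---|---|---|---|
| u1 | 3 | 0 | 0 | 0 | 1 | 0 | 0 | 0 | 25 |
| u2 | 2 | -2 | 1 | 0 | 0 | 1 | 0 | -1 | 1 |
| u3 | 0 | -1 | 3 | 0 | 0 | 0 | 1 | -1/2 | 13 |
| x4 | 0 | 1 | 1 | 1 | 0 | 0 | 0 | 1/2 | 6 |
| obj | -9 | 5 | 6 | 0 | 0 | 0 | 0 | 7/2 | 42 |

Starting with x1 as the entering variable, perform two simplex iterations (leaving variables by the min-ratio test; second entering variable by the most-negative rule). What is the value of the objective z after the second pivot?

141/2

Ratio test on column x1 — row 1: 25/3 = 25/3; row 2: 1/2 = 1/2; row 3: entry 0 ≤ 0; row 4: entry 0 ≤ 0. Minimum is 1/2 at row 2 (u2 leaves); pivot element 2.
Pivot on row 2; the obj-row RHS becomes 42 − (-9)·(1/2) = 93/2.
Next entering variable (most negative obj-row entry -4): x2.
Ratio test on column x2 — row 1: (47/2)/3 = 47/6; row 2: entry -1 ≤ 0; row 3: entry -1 ≤ 0; row 4: 6/1 = 6. Minimum is 6 at row 4 (x4 leaves); pivot element 1.
After the second pivot the obj-row RHS is 93/2 − (-4)·6 = 141/2.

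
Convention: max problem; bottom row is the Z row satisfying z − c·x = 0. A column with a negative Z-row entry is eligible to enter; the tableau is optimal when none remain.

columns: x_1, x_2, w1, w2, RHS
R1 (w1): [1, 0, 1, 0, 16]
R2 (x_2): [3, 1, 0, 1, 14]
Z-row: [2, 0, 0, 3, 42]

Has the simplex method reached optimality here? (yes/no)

Every Z-row coefficient is ≥ 0, so the tableau is optimal.

yes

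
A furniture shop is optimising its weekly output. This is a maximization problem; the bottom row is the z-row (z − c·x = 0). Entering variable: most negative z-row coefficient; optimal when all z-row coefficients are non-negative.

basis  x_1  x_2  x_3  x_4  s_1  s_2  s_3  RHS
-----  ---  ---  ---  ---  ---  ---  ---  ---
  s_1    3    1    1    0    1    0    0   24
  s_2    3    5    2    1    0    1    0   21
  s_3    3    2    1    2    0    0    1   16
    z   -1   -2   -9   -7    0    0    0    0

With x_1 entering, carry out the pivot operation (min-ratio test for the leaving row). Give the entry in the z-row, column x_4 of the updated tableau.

-19/3

Ratio test on column x_1 — row 1: 24/3 = 8; row 2: 21/3 = 7; row 3: 16/3 = 16/3. Minimum is 16/3 at row 3 (s_3 leaves); pivot element 3.
Divide row 3 by 3; eliminate column x_1 from the other rows.
z-row update in column x_4: -7 − (-1)·(2/3) = -19/3.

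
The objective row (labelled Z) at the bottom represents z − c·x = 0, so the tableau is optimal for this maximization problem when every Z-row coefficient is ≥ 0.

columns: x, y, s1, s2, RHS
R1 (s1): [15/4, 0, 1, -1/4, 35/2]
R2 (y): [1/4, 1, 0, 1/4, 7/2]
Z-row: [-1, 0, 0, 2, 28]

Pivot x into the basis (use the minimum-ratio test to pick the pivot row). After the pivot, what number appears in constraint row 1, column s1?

4/15

Ratio test on column x — row 1: (35/2)/(15/4) = 14/3; row 2: (7/2)/(1/4) = 14. Minimum is 14/3 at row 1 (s1 leaves); pivot element 15/4.
Divide row 1 by 15/4; eliminate column x from the other rows.
In the new row 1, the s1 entry is the old entry divided by the pivot: 1/(15/4) = 4/15.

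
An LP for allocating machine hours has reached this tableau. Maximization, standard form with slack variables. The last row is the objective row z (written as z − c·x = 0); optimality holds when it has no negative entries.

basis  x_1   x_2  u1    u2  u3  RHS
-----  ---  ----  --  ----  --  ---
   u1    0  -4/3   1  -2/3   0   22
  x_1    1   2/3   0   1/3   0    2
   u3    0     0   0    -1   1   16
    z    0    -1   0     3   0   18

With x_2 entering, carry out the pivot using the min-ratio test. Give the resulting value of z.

Ratio test on column x_2 — row 1: entry -4/3 ≤ 0; row 2: 2/(2/3) = 3; row 3: entry 0 ≤ 0. Minimum is 3 at row 2 (x_1 leaves); pivot element 2/3.
Pivot on row 2; the z-row RHS becomes 18 − (-1)·3 = 21.

21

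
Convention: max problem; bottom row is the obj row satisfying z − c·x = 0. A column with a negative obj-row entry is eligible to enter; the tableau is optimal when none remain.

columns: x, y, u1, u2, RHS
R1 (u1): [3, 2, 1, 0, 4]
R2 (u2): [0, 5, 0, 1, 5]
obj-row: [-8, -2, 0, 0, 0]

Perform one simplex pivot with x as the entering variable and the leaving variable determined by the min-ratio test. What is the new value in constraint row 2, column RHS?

5

Ratio test on column x — row 1: 4/3 = 4/3; row 2: entry 0 ≤ 0. Minimum is 4/3 at row 1 (u1 leaves); pivot element 3.
Divide row 1 by 3; eliminate column x from the other rows.
Row 2 update in column RHS: 5 − 0·(4/3) = 5.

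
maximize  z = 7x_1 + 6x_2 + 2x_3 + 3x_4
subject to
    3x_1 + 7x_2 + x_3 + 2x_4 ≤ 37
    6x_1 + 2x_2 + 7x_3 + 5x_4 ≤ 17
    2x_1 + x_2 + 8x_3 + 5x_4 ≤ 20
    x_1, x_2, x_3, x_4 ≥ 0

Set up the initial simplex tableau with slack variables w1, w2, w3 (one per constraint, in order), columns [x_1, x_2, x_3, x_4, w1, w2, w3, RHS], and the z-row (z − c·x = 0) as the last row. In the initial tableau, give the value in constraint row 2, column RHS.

17

The RHS of constraint 2 is b_2 = 17.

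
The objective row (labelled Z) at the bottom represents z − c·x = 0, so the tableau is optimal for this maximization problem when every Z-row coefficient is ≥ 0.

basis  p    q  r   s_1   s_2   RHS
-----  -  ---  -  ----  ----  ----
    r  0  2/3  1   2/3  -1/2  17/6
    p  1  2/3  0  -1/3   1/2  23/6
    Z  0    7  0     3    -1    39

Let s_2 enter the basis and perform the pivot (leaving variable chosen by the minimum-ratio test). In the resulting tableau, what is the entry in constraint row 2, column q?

4/3

Ratio test on column s_2 — row 1: entry -1/2 ≤ 0; row 2: (23/6)/(1/2) = 23/3. Minimum is 23/3 at row 2 (p leaves); pivot element 1/2.
Divide row 2 by 1/2; eliminate column s_2 from the other rows.
In the new row 2, the q entry is the old entry divided by the pivot: (2/3)/(1/2) = 4/3.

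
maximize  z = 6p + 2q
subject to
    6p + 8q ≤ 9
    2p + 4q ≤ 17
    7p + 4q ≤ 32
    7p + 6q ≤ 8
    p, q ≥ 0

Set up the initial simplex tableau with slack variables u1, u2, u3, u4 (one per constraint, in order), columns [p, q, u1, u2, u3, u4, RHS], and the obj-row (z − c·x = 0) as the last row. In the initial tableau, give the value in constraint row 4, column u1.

Slack u1 belongs to constraint 1; its column is the unit vector e_1, so the entry in row 4 is 0.

0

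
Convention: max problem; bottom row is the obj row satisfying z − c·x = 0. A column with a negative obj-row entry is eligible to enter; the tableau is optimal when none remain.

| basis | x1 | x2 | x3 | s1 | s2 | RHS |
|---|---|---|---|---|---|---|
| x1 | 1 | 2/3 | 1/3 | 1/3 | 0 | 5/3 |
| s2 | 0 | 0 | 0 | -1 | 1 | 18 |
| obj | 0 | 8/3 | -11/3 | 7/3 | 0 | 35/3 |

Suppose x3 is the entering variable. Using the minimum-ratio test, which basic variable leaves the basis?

Column x3 entries and ratios — x1: (5/3)/(1/3) = 5; s2: 0 ≤ 0, skip.
Smallest ratio is 5 in the row of x1, so x1 leaves.

x1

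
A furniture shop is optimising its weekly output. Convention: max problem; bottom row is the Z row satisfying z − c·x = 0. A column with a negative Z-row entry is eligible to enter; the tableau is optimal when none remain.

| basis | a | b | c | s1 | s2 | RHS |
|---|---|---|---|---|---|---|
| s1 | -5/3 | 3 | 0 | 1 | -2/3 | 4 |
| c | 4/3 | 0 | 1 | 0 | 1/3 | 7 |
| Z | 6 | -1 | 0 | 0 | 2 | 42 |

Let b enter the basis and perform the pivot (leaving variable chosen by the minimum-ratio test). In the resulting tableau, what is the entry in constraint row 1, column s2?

-2/9

Ratio test on column b — row 1: 4/3 = 4/3; row 2: entry 0 ≤ 0. Minimum is 4/3 at row 1 (s1 leaves); pivot element 3.
Divide row 1 by 3; eliminate column b from the other rows.
In the new row 1, the s2 entry is the old entry divided by the pivot: (-2/3)/3 = -2/9.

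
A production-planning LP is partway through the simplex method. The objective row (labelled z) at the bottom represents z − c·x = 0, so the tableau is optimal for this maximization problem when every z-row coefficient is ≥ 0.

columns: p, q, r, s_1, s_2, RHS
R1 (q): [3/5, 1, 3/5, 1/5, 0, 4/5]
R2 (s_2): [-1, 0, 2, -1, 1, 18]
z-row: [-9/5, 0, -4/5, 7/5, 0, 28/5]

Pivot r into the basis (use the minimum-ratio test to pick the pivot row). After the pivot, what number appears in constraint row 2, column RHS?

Ratio test on column r — row 1: (4/5)/(3/5) = 4/3; row 2: 18/2 = 9. Minimum is 4/3 at row 1 (q leaves); pivot element 3/5.
Divide row 1 by 3/5; eliminate column r from the other rows.
Row 2 update in column RHS: 18 − 2·(4/3) = 46/3.

46/3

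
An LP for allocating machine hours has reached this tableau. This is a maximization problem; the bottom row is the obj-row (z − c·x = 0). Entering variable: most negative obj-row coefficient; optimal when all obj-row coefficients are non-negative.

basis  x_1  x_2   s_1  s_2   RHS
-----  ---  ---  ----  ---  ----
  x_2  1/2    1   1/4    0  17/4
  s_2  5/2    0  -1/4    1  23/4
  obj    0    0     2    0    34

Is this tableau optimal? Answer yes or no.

yes

Every obj-row coefficient is ≥ 0, so the tableau is optimal.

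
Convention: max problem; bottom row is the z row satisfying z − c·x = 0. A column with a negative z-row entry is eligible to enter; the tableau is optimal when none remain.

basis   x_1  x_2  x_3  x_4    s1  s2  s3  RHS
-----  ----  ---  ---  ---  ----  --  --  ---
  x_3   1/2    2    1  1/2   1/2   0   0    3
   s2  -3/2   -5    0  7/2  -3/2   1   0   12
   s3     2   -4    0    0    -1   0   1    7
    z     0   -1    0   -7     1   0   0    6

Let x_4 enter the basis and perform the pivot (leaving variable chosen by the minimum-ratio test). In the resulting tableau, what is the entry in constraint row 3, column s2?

0

Ratio test on column x_4 — row 1: 3/(1/2) = 6; row 2: 12/(7/2) = 24/7; row 3: entry 0 ≤ 0. Minimum is 24/7 at row 2 (s2 leaves); pivot element 7/2.
Divide row 2 by 7/2; eliminate column x_4 from the other rows.
Row 3 update in column s2: 0 − 0·(2/7) = 0.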